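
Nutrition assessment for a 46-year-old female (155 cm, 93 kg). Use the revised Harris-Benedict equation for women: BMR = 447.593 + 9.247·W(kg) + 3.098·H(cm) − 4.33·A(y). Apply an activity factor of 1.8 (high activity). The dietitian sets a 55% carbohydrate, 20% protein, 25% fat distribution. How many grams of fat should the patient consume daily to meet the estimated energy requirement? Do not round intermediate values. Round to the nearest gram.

79 g/day

Harris-Benedict: BMR = 447.593 + 9.247(93) + 3.098(155) − 4.33(46) = 1588.574 kcal/day.
TEE = 1588.574 × 1.8 = 2859.4332 kcal/day.
Fat energy = 25% × 2859.4332 = 714.8583 kcal.
Fat = 714.8583 ÷ 9 kcal/g = 79.4287 g.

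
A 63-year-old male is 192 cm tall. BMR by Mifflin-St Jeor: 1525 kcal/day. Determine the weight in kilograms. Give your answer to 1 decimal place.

63.5 kg

1525 = 10·W + 6.25(192) − 5(63) + 5
10·W = 1525 − 890 = 635, so W = 63.5 kg.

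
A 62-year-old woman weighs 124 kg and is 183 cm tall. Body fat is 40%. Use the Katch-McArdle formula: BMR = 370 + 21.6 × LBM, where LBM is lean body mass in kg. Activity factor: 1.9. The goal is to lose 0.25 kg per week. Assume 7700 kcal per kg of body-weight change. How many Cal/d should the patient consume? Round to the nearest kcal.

LBM = 124 × (1 − 0.4) = 74.4 kg. Katch-McArdle: BMR = 370 + 21.6 × 74.4 = 1977.04 kcal/day.
TEE = 1977.04 × 1.9 = 3756.376 kcal/day.
Required daily deficit = 0.25 × 7700 ÷ 7 = 275 kcal/day.
Target intake = 3756.376 − 275 = 3481.376 kcal/day.

3481 Cal/d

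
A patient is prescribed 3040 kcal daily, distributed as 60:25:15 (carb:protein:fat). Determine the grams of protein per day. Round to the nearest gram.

Protein energy = 25% × 3040 = 760 kcal.
At 4 kcal/g: 760 ÷ 4 = 190 g.

190 g/day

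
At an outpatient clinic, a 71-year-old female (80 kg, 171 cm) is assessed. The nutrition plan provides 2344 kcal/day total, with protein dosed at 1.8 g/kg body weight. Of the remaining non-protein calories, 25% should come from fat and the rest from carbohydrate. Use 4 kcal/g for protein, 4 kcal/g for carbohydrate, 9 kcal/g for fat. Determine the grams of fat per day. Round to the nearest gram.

Protein = 1.8 × 80 = 144 g → 144 × 4 = 576 kcal.
Non-protein calories = 2344 − 576 = 1768 kcal.
Fat: 25% × 1768 = 442 kcal; carbohydrate: 1326 kcal.
Fat: 442 kcal ÷ 9 kcal/g = 49.1111 g.

49 g/day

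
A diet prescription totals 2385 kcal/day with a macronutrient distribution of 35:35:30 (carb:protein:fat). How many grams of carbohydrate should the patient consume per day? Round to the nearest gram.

209 g/day

Carbohydrate energy = 35% × 2385 = 834.75 kcal.
At 4 kcal/g: 834.75 ÷ 4 = 208.6875 g.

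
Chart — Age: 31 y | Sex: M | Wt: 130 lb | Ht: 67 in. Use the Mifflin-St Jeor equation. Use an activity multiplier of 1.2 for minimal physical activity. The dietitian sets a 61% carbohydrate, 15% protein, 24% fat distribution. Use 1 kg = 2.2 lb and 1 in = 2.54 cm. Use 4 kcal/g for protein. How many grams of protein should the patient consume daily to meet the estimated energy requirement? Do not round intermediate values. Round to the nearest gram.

68 g/day

Convert to metric: weight = 130 ÷ 2.2 = 59.0909 kg; height = 67 × 2.54 = 170.18 cm.
Mifflin-St Jeor (male): BMR = 10(59.0909) + 6.25(170.18) − 5(31) + 5 = 590.9091 + 1063.625 − 155 + 5 = 1504.5341 kcal/day.
TEE = 1504.5341 × 1.2 = 1805.4409 kcal/day.
Protein energy = 15% × 1805.4409 = 270.8161 kcal.
Protein = 270.8161 ÷ 4 kcal/g = 67.704 g.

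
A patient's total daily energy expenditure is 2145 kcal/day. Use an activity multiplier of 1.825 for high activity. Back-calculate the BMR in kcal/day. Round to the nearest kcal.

1175 kcal/day

BMR = TEE ÷ activity factor = 2145 ÷ 1.825 = 1175.3425 kcal/day.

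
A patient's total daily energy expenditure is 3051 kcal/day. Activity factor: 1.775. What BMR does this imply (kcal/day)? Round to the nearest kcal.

BMR = TEE ÷ activity factor = 3051 ÷ 1.775 = 1718.8732 kcal/day.

1719 kcal/day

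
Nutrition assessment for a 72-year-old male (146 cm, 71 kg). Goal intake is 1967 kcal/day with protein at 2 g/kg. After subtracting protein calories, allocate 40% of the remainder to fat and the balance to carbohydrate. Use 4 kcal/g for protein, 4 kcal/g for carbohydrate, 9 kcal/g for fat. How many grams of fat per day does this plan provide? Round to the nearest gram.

Protein = 2 × 71 = 142 g → 142 × 4 = 568 kcal.
Non-protein calories = 1967 − 568 = 1399 kcal.
Fat: 40% × 1399 = 559.6 kcal; carbohydrate: 839.4 kcal.
Fat: 559.6 kcal ÷ 9 kcal/g = 62.1778 g.

62 g/day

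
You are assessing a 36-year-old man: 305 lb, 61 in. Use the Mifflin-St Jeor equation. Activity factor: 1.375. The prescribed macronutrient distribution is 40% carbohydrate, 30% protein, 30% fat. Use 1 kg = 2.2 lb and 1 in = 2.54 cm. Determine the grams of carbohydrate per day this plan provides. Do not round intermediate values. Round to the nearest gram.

300 g/day

Convert to metric: weight = 305 ÷ 2.2 = 138.6364 kg; height = 61 × 2.54 = 154.94 cm.
Mifflin-St Jeor (male): BMR = 10(138.6364) + 6.25(154.94) − 5(36) + 5 = 1386.3636 + 968.375 − 180 + 5 = 2179.7386 kcal/day.
TEE = 2179.7386 × 1.375 = 2997.1406 kcal/day.
Carbohydrate energy = 40% × 2997.1406 = 1198.8563 kcal.
Carbohydrate = 1198.8563 ÷ 4 kcal/g = 299.7141 g.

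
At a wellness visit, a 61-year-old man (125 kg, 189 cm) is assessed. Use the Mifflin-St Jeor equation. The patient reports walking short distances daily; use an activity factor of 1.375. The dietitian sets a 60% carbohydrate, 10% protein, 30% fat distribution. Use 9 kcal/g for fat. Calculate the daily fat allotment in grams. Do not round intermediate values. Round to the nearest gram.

Mifflin-St Jeor (male): BMR = 10(125) + 6.25(189) − 5(61) + 5 = 1250 + 1181.25 − 305 + 5 = 2131.25 kcal/day.
TEE = 2131.25 × 1.375 = 2930.4688 kcal/day.
Fat energy = 30% × 2930.4688 = 879.1406 kcal.
Fat = 879.1406 ÷ 9 kcal/g = 97.6823 g.

98 g/day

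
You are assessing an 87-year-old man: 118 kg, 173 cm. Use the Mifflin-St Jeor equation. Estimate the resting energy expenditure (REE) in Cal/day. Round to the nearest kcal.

Mifflin-St Jeor (male): BMR = 10(118) + 6.25(173) − 5(87) + 5 = 1180 + 1081.25 − 435 + 5 = 1831.25 kcal/day.

1831 Cal/day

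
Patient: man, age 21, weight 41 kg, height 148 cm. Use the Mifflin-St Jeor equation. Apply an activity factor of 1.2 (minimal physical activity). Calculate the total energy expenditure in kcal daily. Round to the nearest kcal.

1482 kcal daily

Mifflin-St Jeor (male): BMR = 10(41) + 6.25(148) − 5(21) + 5 = 410 + 925 − 105 + 5 = 1235 kcal/day.
TEE = BMR × activity factor = 1235 × 1.2 = 1482 kcal/day.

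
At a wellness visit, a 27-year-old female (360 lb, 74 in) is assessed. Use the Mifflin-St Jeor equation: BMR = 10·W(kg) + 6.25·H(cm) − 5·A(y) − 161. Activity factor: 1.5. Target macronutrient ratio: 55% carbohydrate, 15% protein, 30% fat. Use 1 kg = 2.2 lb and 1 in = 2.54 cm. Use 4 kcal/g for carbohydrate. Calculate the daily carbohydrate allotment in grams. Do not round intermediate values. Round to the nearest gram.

519 g/day

Convert to metric: weight = 360 ÷ 2.2 = 163.6364 kg; height = 74 × 2.54 = 187.96 cm.
Mifflin-St Jeor (female): BMR = 10(163.6364) + 6.25(187.96) − 5(27) − 161 = 1636.3636 + 1174.75 − 135 − 161 = 2515.1136 kcal/day.
TEE = 2515.1136 × 1.5 = 3772.6705 kcal/day.
Carbohydrate energy = 55% × 3772.6705 = 2074.9688 kcal.
Carbohydrate = 2074.9688 ÷ 4 kcal/g = 518.7422 g.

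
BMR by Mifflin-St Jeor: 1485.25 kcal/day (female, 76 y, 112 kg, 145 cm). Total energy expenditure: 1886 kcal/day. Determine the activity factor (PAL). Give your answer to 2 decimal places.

Activity factor = TEE ÷ BMR = 1886 ÷ 1485.25 = 1.27.

1.27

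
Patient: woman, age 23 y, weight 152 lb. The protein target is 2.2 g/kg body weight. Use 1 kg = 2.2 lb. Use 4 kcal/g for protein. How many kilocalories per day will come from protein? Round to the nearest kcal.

608 kcal/day

Weight in kg = 152 ÷ 2.2 = 69.0909 kg.
Protein = 2.2 g/kg × 69.0909 kg = 152 g/day.
Protein energy = 152 g × 4 kcal/g = 608 kcal/day.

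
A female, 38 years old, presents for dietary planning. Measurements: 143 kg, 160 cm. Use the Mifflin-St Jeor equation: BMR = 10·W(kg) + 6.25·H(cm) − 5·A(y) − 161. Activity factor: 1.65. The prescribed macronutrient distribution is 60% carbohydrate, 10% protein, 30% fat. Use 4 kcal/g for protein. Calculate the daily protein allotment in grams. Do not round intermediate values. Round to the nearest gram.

86 g/day

Mifflin-St Jeor (female): BMR = 10(143) + 6.25(160) − 5(38) − 161 = 1430 + 1000 − 190 − 161 = 2079 kcal/day.
TEE = 2079 × 1.65 = 3430.35 kcal/day.
Protein energy = 10% × 3430.35 = 343.035 kcal.
Protein = 343.035 ÷ 4 kcal/g = 85.7588 g.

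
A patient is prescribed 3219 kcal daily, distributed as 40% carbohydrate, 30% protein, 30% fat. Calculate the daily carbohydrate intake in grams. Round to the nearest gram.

322 g/day

Carbohydrate energy = 40% × 3219 = 1287.6 kcal.
At 4 kcal/g: 1287.6 ÷ 4 = 321.9 g.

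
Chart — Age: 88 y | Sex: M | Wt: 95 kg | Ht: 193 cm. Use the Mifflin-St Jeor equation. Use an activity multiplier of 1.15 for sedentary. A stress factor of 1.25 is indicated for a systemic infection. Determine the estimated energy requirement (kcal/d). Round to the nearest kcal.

Mifflin-St Jeor (male): BMR = 10(95) + 6.25(193) − 5(88) + 5 = 950 + 1206.25 − 440 + 5 = 1721.25 kcal/day.
TEE = BMR × activity factor = 1721.25 × 1.15 = 1979.4375 kcal/day.
Apply stress factor: 1979.4375 × 1.25 = 2474.2969 kcal/day.

2474 kcal/d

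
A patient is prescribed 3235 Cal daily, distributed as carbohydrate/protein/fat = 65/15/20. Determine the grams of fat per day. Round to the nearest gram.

72 g/day

Fat energy = 20% × 3235 = 647 kcal.
At 9 kcal/g: 647 ÷ 9 = 71.8889 g.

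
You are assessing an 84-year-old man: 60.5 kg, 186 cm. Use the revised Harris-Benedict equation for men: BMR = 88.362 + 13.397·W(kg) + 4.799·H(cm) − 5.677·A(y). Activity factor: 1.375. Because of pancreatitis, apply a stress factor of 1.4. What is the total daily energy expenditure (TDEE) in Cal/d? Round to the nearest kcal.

2531 Cal/d

Harris-Benedict: BMR = 88.362 + 13.397(60.5) + 4.799(186) − 5.677(84) = 1314.6265 kcal/day.
TEE = BMR × activity factor = 1314.6265 × 1.375 = 1807.6114 kcal/day.
Apply stress factor: 1807.6114 × 1.4 = 2530.656 kcal/day.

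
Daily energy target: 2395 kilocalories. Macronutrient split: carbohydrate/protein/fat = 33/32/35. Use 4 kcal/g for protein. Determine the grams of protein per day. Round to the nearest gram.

Protein energy = 32% × 2395 = 766.4 kcal.
At 4 kcal/g: 766.4 ÷ 4 = 191.6 g.

192 g/day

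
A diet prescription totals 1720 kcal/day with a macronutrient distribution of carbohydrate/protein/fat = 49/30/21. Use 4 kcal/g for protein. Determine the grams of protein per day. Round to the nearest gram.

129 g/day

Protein energy = 30% × 1720 = 516 kcal.
At 4 kcal/g: 516 ÷ 4 = 129 g.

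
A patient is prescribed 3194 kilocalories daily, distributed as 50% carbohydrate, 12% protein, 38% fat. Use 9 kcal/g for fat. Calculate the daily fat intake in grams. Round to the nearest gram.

135 g/day

Fat energy = 38% × 3194 = 1213.72 kcal.
At 9 kcal/g: 1213.72 ÷ 9 = 134.8578 g.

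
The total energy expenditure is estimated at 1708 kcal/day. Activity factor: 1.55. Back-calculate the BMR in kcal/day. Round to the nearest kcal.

1102 kcal/day

BMR = TEE ÷ activity factor = 1708 ÷ 1.55 = 1101.9355 kcal/day.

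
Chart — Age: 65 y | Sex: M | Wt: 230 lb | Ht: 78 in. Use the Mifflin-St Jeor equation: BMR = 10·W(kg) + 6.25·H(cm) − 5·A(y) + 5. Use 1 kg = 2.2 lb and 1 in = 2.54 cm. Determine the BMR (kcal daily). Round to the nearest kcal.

1964 kcal daily

Convert to metric: weight = 230 ÷ 2.2 = 104.5455 kg; height = 78 × 2.54 = 198.12 cm.
Mifflin-St Jeor (male): BMR = 10(104.5455) + 6.25(198.12) − 5(65) + 5 = 1045.4545 + 1238.25 − 325 + 5 = 1963.7045 kcal/day.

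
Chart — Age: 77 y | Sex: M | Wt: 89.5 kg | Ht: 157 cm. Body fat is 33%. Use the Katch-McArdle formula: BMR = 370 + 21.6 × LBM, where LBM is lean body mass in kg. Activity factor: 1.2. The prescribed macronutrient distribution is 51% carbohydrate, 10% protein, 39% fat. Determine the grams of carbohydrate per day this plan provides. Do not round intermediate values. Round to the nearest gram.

255 g/day

LBM = 89.5 × (1 − 0.33) = 59.965 kg. Katch-McArdle: BMR = 370 + 21.6 × 59.965 = 1665.244 kcal/day.
TEE = 1665.244 × 1.2 = 1998.2928 kcal/day.
Carbohydrate energy = 51% × 1998.2928 = 1019.1293 kcal.
Carbohydrate = 1019.1293 ÷ 4 kcal/g = 254.7823 g.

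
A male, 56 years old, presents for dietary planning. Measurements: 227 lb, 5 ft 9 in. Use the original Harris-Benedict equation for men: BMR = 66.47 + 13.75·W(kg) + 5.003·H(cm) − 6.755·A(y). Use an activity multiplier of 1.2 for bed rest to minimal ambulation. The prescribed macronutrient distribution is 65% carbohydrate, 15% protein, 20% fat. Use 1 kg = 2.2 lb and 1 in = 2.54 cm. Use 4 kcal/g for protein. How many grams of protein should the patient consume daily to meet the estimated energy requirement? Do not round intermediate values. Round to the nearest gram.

Convert to metric: weight = 227 ÷ 2.2 = 103.1818 kg; height = (5×12 + 9) × 2.54 = 69 × 2.54 = 175.26 cm.
Harris-Benedict: BMR = 66.47 + 13.75(103.1818) + 5.003(175.26) − 6.755(56) = 1983.7658 kcal/day.
TEE = 1983.7658 × 1.2 = 2380.5189 kcal/day.
Protein energy = 15% × 2380.5189 = 357.0778 kcal.
Protein = 357.0778 ÷ 4 kcal/g = 89.2695 g.

89 g/day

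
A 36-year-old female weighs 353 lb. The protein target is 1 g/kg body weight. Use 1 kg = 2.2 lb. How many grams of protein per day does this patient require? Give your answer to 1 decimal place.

Weight in kg = 353 ÷ 2.2 = 160.4545 kg.
Protein = 1 g/kg × 160.4545 kg = 160.4545 g/day.

160.5 g/day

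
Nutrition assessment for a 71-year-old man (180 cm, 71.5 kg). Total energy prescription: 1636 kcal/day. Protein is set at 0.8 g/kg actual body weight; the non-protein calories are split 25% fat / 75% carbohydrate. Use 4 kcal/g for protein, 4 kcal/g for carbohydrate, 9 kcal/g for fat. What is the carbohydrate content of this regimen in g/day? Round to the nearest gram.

264 g/day

Protein = 0.8 × 71.5 = 57.2 g → 57.2 × 4 = 228.8 kcal.
Non-protein calories = 1636 − 228.8 = 1407.2 kcal.
Fat: 25% × 1407.2 = 351.8 kcal; carbohydrate: 1055.4 kcal.
Carbohydrate: 1055.4 kcal ÷ 4 kcal/g = 263.85 g.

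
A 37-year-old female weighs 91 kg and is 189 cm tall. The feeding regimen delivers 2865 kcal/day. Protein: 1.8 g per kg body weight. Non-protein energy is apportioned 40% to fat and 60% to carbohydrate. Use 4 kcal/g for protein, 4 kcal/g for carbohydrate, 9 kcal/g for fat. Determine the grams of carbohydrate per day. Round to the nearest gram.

331 g/day

Protein = 1.8 × 91 = 163.8 g → 163.8 × 4 = 655.2 kcal.
Non-protein calories = 2865 − 655.2 = 2209.8 kcal.
Fat: 40% × 2209.8 = 883.92 kcal; carbohydrate: 1325.88 kcal.
Carbohydrate: 1325.88 kcal ÷ 4 kcal/g = 331.47 g.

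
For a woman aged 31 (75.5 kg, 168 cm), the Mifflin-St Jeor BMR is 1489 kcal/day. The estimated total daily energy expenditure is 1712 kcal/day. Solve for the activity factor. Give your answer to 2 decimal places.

Activity factor = TEE ÷ BMR = 1712 ÷ 1489 = 1.15.

1.15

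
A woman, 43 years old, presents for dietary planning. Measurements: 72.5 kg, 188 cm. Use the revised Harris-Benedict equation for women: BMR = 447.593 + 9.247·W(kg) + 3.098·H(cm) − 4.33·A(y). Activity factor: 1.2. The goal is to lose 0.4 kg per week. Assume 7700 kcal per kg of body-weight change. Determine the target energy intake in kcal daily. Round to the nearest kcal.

Harris-Benedict: BMR = 447.593 + 9.247(72.5) + 3.098(188) − 4.33(43) = 1514.2345 kcal/day.
TEE = 1514.2345 × 1.2 = 1817.0814 kcal/day.
Required daily deficit = 0.4 × 7700 ÷ 7 = 440 kcal/day.
Target intake = 1817.0814 − 440 = 1377.0814 kcal/day.

1377 kcal daily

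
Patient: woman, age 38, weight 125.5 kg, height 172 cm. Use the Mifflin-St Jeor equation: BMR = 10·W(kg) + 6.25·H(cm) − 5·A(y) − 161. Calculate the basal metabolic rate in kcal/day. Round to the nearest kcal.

Mifflin-St Jeor (female): BMR = 10(125.5) + 6.25(172) − 5(38) − 161 = 1255 + 1075 − 190 − 161 = 1979 kcal/day.

1979 kcal/day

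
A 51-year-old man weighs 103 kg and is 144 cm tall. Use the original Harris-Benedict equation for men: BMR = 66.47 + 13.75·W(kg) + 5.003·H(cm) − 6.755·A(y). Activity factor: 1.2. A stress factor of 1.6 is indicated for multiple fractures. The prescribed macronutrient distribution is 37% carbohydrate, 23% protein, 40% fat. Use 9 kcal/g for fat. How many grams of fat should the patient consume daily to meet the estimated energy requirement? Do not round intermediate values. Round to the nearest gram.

Harris-Benedict: BMR = 66.47 + 13.75(103) + 5.003(144) − 6.755(51) = 1858.647 kcal/day.
TEE = 1858.647 × 1.2 = 2230.3764 kcal/day.
With stress factor 1.6: 2230.3764 × 1.6 = 3568.6022 kcal/day.
Fat energy = 40% × 3568.6022 = 1427.4409 kcal.
Fat = 1427.4409 ÷ 9 kcal/g = 158.6045 g.

159 g/day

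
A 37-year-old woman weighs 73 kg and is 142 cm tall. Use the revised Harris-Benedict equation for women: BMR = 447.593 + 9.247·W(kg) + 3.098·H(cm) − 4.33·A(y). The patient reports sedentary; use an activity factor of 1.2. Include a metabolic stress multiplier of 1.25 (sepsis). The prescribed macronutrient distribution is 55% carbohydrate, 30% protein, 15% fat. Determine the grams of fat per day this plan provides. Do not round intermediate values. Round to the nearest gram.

35 g/day

Harris-Benedict: BMR = 447.593 + 9.247(73) + 3.098(142) − 4.33(37) = 1402.33 kcal/day.
TEE = 1402.33 × 1.2 = 1682.796 kcal/day.
With stress factor 1.25: 1682.796 × 1.25 = 2103.495 kcal/day.
Fat energy = 15% × 2103.495 = 315.5243 kcal.
Fat = 315.5243 ÷ 9 kcal/g = 35.0583 g.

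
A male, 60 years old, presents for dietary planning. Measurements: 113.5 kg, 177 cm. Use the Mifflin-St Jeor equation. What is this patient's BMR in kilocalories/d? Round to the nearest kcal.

Mifflin-St Jeor (male): BMR = 10(113.5) + 6.25(177) − 5(60) + 5 = 1135 + 1106.25 − 300 + 5 = 1946.25 kcal/day.

1946 kilocalories/d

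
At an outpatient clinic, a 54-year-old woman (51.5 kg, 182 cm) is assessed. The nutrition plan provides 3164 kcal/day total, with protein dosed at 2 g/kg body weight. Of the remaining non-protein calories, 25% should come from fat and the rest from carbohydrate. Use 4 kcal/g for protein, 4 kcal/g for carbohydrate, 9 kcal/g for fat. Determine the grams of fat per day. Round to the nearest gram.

Protein = 2 × 51.5 = 103 g → 103 × 4 = 412 kcal.
Non-protein calories = 3164 − 412 = 2752 kcal.
Fat: 25% × 2752 = 688 kcal; carbohydrate: 2064 kcal.
Fat: 688 kcal ÷ 9 kcal/g = 76.4444 g.

76 g/day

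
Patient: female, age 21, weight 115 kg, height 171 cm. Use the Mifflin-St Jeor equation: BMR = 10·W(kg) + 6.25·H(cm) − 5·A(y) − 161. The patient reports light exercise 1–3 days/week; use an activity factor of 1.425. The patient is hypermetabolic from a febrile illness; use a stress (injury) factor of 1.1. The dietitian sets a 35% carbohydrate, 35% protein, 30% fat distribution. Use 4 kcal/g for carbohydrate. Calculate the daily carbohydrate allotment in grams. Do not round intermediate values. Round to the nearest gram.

Mifflin-St Jeor (female): BMR = 10(115) + 6.25(171) − 5(21) − 161 = 1150 + 1068.75 − 105 − 161 = 1952.75 kcal/day.
TEE = 1952.75 × 1.425 = 2782.6688 kcal/day.
With stress factor 1.1: 2782.6688 × 1.1 = 3060.9356 kcal/day.
Carbohydrate energy = 35% × 3060.9356 = 1071.3275 kcal.
Carbohydrate = 1071.3275 ÷ 4 kcal/g = 267.8319 g.

268 g/day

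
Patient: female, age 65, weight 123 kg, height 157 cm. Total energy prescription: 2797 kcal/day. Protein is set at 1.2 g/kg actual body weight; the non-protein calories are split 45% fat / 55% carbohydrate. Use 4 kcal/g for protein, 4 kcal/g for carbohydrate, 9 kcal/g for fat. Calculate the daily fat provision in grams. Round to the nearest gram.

110 g/day

Protein = 1.2 × 123 = 147.6 g → 147.6 × 4 = 590.4 kcal.
Non-protein calories = 2797 − 590.4 = 2206.6 kcal.
Fat: 45% × 2206.6 = 992.97 kcal; carbohydrate: 1213.63 kcal.
Fat: 992.97 kcal ÷ 9 kcal/g = 110.33 g.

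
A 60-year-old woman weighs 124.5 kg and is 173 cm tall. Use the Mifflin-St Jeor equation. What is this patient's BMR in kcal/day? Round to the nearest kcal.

1865 kcal/day

Mifflin-St Jeor (female): BMR = 10(124.5) + 6.25(173) − 5(60) − 161 = 1245 + 1081.25 − 300 − 161 = 1865.25 kcal/day.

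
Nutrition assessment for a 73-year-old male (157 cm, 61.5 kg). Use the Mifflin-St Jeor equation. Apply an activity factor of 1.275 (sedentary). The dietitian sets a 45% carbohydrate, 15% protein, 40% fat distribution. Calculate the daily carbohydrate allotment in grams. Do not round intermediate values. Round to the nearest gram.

Mifflin-St Jeor (male): BMR = 10(61.5) + 6.25(157) − 5(73) + 5 = 615 + 981.25 − 365 + 5 = 1236.25 kcal/day.
TEE = 1236.25 × 1.275 = 1576.2188 kcal/day.
Carbohydrate energy = 45% × 1576.2188 = 709.2984 kcal.
Carbohydrate = 709.2984 ÷ 4 kcal/g = 177.3246 g.

177 g/day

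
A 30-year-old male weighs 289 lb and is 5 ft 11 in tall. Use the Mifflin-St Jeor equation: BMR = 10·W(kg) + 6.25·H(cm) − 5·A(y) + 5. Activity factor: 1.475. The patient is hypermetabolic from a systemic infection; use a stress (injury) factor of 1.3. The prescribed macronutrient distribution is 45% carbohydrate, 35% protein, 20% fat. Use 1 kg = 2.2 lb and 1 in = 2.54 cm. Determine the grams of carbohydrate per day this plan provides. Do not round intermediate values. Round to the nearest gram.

Convert to metric: weight = 289 ÷ 2.2 = 131.3636 kg; height = (5×12 + 11) × 2.54 = 71 × 2.54 = 180.34 cm.
Mifflin-St Jeor (male): BMR = 10(131.3636) + 6.25(180.34) − 5(30) + 5 = 1313.6364 + 1127.125 − 150 + 5 = 2295.7614 kcal/day.
TEE = 2295.7614 × 1.475 = 3386.248 kcal/day.
With stress factor 1.3: 3386.248 × 1.3 = 4402.1224 kcal/day.
Carbohydrate energy = 45% × 4402.1224 = 1980.9551 kcal.
Carbohydrate = 1980.9551 ÷ 4 kcal/g = 495.2388 g.

495 g/day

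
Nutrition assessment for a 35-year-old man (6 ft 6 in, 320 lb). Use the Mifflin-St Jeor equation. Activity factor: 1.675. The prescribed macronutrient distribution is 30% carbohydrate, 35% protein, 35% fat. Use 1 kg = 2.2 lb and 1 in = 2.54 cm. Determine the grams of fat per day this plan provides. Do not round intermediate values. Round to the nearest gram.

164 g/day

Convert to metric: weight = 320 ÷ 2.2 = 145.4545 kg; height = (6×12 + 6) × 2.54 = 78 × 2.54 = 198.12 cm.
Mifflin-St Jeor (male): BMR = 10(145.4545) + 6.25(198.12) − 5(35) + 5 = 1454.5455 + 1238.25 − 175 + 5 = 2522.7955 kcal/day.
TEE = 2522.7955 × 1.675 = 4225.6824 kcal/day.
Fat energy = 35% × 4225.6824 = 1478.9888 kcal.
Fat = 1478.9888 ÷ 9 kcal/g = 164.3321 g.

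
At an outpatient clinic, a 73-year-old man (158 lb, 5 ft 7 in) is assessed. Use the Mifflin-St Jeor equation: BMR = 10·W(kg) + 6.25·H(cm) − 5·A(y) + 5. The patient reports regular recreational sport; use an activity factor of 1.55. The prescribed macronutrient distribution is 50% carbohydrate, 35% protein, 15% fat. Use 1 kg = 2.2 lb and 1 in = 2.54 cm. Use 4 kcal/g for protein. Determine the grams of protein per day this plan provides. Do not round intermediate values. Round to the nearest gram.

193 g/day

Convert to metric: weight = 158 ÷ 2.2 = 71.8182 kg; height = (5×12 + 7) × 2.54 = 67 × 2.54 = 170.18 cm.
Mifflin-St Jeor (male): BMR = 10(71.8182) + 6.25(170.18) − 5(73) + 5 = 718.1818 + 1063.625 − 365 + 5 = 1421.8068 kcal/day.
TEE = 1421.8068 × 1.55 = 2203.8006 kcal/day.
Protein energy = 35% × 2203.8006 = 771.3302 kcal.
Protein = 771.3302 ÷ 4 kcal/g = 192.8325 g.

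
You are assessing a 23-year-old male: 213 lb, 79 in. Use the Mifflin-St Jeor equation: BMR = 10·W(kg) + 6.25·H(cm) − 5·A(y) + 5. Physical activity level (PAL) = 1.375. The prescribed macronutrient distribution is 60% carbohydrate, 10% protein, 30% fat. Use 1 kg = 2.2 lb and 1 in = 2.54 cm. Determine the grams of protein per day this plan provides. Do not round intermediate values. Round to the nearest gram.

Convert to metric: weight = 213 ÷ 2.2 = 96.8182 kg; height = 79 × 2.54 = 200.66 cm.
Mifflin-St Jeor (male): BMR = 10(96.8182) + 6.25(200.66) − 5(23) + 5 = 968.1818 + 1254.125 − 115 + 5 = 2112.3068 kcal/day.
TEE = 2112.3068 × 1.375 = 2904.4219 kcal/day.
Protein energy = 10% × 2904.4219 = 290.4422 kcal.
Protein = 290.4422 ÷ 4 kcal/g = 72.6105 g.

73 g/day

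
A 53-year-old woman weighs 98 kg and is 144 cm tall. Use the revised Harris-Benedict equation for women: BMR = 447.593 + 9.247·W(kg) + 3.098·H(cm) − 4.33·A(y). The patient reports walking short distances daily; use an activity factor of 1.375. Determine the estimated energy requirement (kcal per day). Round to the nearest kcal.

2159 kcal per day

Harris-Benedict: BMR = 447.593 + 9.247(98) + 3.098(144) − 4.33(53) = 1570.421 kcal/day.
TEE = BMR × activity factor = 1570.421 × 1.375 = 2159.3289 kcal/day.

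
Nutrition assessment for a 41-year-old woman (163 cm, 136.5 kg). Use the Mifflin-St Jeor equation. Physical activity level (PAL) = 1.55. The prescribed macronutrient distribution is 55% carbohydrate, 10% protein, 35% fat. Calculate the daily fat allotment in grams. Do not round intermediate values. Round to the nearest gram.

Mifflin-St Jeor (female): BMR = 10(136.5) + 6.25(163) − 5(41) − 161 = 1365 + 1018.75 − 205 − 161 = 2017.75 kcal/day.
TEE = 2017.75 × 1.55 = 3127.5125 kcal/day.
Fat energy = 35% × 3127.5125 = 1094.6294 kcal.
Fat = 1094.6294 ÷ 9 kcal/g = 121.6255 g.

122 g/day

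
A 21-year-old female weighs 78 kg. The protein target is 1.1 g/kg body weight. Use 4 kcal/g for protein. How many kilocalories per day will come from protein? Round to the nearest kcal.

343 kcal/day

Protein = 1.1 g/kg × 78 kg = 85.8 g/day.
Protein energy = 85.8 g × 4 kcal/g = 343.2 kcal/day.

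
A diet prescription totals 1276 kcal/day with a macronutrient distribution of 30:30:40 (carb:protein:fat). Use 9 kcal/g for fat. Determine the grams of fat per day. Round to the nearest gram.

57 g/day

Fat energy = 40% × 1276 = 510.4 kcal.
At 9 kcal/g: 510.4 ÷ 9 = 56.7111 g.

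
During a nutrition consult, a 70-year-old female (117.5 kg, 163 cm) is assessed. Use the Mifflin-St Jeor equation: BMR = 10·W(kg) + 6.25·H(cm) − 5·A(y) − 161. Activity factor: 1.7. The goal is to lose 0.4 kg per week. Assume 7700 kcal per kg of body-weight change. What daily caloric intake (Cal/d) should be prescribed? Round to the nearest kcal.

Mifflin-St Jeor (female): BMR = 10(117.5) + 6.25(163) − 5(70) − 161 = 1175 + 1018.75 − 350 − 161 = 1682.75 kcal/day.
TEE = 1682.75 × 1.7 = 2860.675 kcal/day.
Required daily deficit = 0.4 × 7700 ÷ 7 = 440 kcal/day.
Target intake = 2860.675 − 440 = 2420.675 kcal/day.

2421 Cal/d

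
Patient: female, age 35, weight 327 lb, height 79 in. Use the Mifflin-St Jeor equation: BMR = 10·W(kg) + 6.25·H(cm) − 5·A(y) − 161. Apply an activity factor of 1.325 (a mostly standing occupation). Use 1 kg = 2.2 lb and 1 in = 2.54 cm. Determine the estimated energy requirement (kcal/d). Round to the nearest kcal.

3186 kcal/d

Convert to metric: weight = 327 ÷ 2.2 = 148.6364 kg; height = 79 × 2.54 = 200.66 cm.
Mifflin-St Jeor (female): BMR = 10(148.6364) + 6.25(200.66) − 5(35) − 161 = 1486.3636 + 1254.125 − 175 − 161 = 2404.4886 kcal/day.
TEE = BMR × activity factor = 2404.4886 × 1.325 = 3185.9474 kcal/day.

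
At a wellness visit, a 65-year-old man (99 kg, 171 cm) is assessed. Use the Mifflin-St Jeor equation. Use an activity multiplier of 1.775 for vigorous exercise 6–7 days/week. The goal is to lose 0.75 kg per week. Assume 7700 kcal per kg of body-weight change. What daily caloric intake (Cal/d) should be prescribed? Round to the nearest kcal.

2261 Cal/d

Mifflin-St Jeor (male): BMR = 10(99) + 6.25(171) − 5(65) + 5 = 990 + 1068.75 − 325 + 5 = 1738.75 kcal/day.
TEE = 1738.75 × 1.775 = 3086.2813 kcal/day.
Required daily deficit = 0.75 × 7700 ÷ 7 = 825 kcal/day.
Target intake = 3086.2813 − 825 = 2261.2813 kcal/day.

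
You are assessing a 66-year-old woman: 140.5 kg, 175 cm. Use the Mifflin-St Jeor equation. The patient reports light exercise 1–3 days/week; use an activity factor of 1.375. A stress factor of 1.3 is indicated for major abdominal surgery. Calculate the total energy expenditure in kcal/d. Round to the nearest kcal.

Mifflin-St Jeor (female): BMR = 10(140.5) + 6.25(175) − 5(66) − 161 = 1405 + 1093.75 − 330 − 161 = 2007.75 kcal/day.
TEE = BMR × activity factor = 2007.75 × 1.375 = 2760.6563 kcal/day.
Apply stress factor: 2760.6563 × 1.3 = 3588.8531 kcal/day.

3589 kcal/d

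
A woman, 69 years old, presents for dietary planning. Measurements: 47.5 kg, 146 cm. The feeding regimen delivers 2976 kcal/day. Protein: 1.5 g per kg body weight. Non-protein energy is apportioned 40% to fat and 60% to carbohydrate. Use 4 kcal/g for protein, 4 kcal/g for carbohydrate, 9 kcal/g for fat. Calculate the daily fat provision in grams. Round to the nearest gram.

120 g/day

Protein = 1.5 × 47.5 = 71.25 g → 71.25 × 4 = 285 kcal.
Non-protein calories = 2976 − 285 = 2691 kcal.
Fat: 40% × 2691 = 1076.4 kcal; carbohydrate: 1614.6 kcal.
Fat: 1076.4 kcal ÷ 9 kcal/g = 119.6 g.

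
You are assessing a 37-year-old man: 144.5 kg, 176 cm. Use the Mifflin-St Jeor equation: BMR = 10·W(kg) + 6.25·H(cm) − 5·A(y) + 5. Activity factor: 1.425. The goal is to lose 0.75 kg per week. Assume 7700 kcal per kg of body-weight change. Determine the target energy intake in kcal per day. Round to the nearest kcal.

2545 kcal per day

Mifflin-St Jeor (male): BMR = 10(144.5) + 6.25(176) − 5(37) + 5 = 1445 + 1100 − 185 + 5 = 2365 kcal/day.
TEE = 2365 × 1.425 = 3370.125 kcal/day.
Required daily deficit = 0.75 × 7700 ÷ 7 = 825 kcal/day.
Target intake = 3370.125 − 825 = 2545.125 kcal/day.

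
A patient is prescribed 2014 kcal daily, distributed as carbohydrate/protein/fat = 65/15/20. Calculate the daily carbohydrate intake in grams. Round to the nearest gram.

327 g/day

Carbohydrate energy = 65% × 2014 = 1309.1 kcal.
At 4 kcal/g: 1309.1 ÷ 4 = 327.275 g.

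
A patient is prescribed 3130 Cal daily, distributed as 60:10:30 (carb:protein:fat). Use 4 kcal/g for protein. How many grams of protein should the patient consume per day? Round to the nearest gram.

Protein energy = 10% × 3130 = 313 kcal.
At 4 kcal/g: 313 ÷ 4 = 78.25 g.

78 g/day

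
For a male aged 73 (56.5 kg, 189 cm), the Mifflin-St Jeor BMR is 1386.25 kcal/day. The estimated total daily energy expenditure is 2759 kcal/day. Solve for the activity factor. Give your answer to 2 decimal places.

1.99

Activity factor = TEE ÷ BMR = 2759 ÷ 1386.25 = 1.99.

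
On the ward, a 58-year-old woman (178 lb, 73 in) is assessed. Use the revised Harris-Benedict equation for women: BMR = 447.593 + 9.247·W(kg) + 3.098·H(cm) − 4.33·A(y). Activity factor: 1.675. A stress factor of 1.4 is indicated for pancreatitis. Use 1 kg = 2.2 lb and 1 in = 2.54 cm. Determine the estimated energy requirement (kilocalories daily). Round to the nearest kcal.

3562 kilocalories daily

Convert to metric: weight = 178 ÷ 2.2 = 80.9091 kg; height = 73 × 2.54 = 185.42 cm.
Harris-Benedict: BMR = 447.593 + 9.247(80.9091) + 3.098(185.42) − 4.33(58) = 1519.0505 kcal/day.
TEE = BMR × activity factor = 1519.0505 × 1.675 = 2544.4096 kcal/day.
Apply stress factor: 2544.4096 × 1.4 = 3562.1735 kcal/day.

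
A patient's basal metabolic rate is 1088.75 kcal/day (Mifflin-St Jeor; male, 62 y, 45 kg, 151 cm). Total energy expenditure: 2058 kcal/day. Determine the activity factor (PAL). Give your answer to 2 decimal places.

Activity factor = TEE ÷ BMR = 2058 ÷ 1088.75 = 1.89.

1.89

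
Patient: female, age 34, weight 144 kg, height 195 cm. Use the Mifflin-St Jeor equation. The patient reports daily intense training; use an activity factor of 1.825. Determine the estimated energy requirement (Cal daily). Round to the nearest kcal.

4248 Cal daily

Mifflin-St Jeor (female): BMR = 10(144) + 6.25(195) − 5(34) − 161 = 1440 + 1218.75 − 170 − 161 = 2327.75 kcal/day.
TEE = BMR × activity factor = 2327.75 × 1.825 = 4248.1438 kcal/day.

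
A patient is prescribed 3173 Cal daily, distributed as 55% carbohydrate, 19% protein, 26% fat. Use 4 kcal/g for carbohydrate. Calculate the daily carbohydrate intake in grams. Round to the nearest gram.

Carbohydrate energy = 55% × 3173 = 1745.15 kcal.
At 4 kcal/g: 1745.15 ÷ 4 = 436.2875 g.

436 g/day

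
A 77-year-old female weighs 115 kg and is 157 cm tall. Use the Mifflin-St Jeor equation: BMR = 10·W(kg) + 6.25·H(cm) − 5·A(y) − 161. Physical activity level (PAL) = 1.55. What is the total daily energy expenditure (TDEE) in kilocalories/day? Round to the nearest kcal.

Mifflin-St Jeor (female): BMR = 10(115) + 6.25(157) − 5(77) − 161 = 1150 + 981.25 − 385 − 161 = 1585.25 kcal/day.
TEE = BMR × activity factor = 1585.25 × 1.55 = 2457.1375 kcal/day.

2457 kilocalories/day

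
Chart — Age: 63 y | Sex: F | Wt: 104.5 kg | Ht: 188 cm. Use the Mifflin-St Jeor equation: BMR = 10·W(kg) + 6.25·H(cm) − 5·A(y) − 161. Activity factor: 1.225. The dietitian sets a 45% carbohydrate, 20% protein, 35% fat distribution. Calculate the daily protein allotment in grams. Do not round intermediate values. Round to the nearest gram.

107 g/day

Mifflin-St Jeor (female): BMR = 10(104.5) + 6.25(188) − 5(63) − 161 = 1045 + 1175 − 315 − 161 = 1744 kcal/day.
TEE = 1744 × 1.225 = 2136.4 kcal/day.
Protein energy = 20% × 2136.4 = 427.28 kcal.
Protein = 427.28 ÷ 4 kcal/g = 106.82 g.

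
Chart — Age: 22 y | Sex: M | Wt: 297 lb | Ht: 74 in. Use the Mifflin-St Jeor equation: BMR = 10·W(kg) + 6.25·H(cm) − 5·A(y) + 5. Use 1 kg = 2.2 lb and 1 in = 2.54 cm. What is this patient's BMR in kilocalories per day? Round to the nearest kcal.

Convert to metric: weight = 297 ÷ 2.2 = 135 kg; height = 74 × 2.54 = 187.96 cm.
Mifflin-St Jeor (male): BMR = 10(135) + 6.25(187.96) − 5(22) + 5 = 1350 + 1174.75 − 110 + 5 = 2419.75 kcal/day.

2420 kilocalories per day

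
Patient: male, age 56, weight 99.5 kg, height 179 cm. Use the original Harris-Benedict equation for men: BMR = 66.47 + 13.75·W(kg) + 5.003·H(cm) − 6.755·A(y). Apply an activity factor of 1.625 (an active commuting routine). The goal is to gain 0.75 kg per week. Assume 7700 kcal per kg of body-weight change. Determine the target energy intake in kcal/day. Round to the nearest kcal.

Harris-Benedict: BMR = 66.47 + 13.75(99.5) + 5.003(179) − 6.755(56) = 1951.852 kcal/day.
TEE = 1951.852 × 1.625 = 3171.7595 kcal/day.
Required daily surplus = 0.75 × 7700 ÷ 7 = 825 kcal/day.
Target intake = 3171.7595 + 825 = 3996.7595 kcal/day.

3997 kcal/day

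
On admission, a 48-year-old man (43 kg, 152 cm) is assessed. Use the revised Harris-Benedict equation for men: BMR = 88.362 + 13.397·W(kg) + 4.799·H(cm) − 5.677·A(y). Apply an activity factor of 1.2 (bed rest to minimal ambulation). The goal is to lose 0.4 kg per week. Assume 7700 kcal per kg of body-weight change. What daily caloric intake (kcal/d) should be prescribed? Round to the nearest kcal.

Harris-Benedict: BMR = 88.362 + 13.397(43) + 4.799(152) − 5.677(48) = 1121.385 kcal/day.
TEE = 1121.385 × 1.2 = 1345.662 kcal/day.
Required daily deficit = 0.4 × 7700 ÷ 7 = 440 kcal/day.
Target intake = 1345.662 − 440 = 905.662 kcal/day.

906 kcal/d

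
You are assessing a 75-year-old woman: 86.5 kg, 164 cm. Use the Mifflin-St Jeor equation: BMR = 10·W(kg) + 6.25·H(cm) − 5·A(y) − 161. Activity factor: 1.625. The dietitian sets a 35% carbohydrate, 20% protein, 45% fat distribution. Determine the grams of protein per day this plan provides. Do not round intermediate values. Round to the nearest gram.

Mifflin-St Jeor (female): BMR = 10(86.5) + 6.25(164) − 5(75) − 161 = 865 + 1025 − 375 − 161 = 1354 kcal/day.
TEE = 1354 × 1.625 = 2200.25 kcal/day.
Protein energy = 20% × 2200.25 = 440.05 kcal.
Protein = 440.05 ÷ 4 kcal/g = 110.0125 g.

110 g/day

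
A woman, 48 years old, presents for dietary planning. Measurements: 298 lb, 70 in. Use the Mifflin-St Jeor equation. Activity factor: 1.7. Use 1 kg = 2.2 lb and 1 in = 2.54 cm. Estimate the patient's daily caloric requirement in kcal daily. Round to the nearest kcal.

3510 kcal daily

Convert to metric: weight = 298 ÷ 2.2 = 135.4545 kg; height = 70 × 2.54 = 177.8 cm.
Mifflin-St Jeor (female): BMR = 10(135.4545) + 6.25(177.8) − 5(48) − 161 = 1354.5455 + 1111.25 − 240 − 161 = 2064.7955 kcal/day.
TEE = BMR × activity factor = 2064.7955 × 1.7 = 3510.1523 kcal/day.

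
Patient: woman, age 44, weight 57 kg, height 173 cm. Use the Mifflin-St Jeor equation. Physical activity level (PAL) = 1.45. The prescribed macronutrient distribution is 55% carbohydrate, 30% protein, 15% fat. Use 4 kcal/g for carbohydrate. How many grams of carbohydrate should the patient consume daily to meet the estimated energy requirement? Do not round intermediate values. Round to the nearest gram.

253 g/day

Mifflin-St Jeor (female): BMR = 10(57) + 6.25(173) − 5(44) − 161 = 570 + 1081.25 − 220 − 161 = 1270.25 kcal/day.
TEE = 1270.25 × 1.45 = 1841.8625 kcal/day.
Carbohydrate energy = 55% × 1841.8625 = 1013.0244 kcal.
Carbohydrate = 1013.0244 ÷ 4 kcal/g = 253.2561 g.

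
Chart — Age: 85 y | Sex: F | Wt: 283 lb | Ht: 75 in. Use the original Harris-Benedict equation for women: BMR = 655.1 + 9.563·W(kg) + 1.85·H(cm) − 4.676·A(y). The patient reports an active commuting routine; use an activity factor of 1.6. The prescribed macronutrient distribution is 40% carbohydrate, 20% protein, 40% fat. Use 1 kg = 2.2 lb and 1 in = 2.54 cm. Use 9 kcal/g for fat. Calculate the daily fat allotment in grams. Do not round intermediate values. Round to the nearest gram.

Convert to metric: weight = 283 ÷ 2.2 = 128.6364 kg; height = 75 × 2.54 = 190.5 cm.
Harris-Benedict: BMR = 655.1 + 9.563(128.6364) + 1.85(190.5) − 4.676(85) = 1840.2145 kcal/day.
TEE = 1840.2145 × 1.6 = 2944.3433 kcal/day.
Fat energy = 40% × 2944.3433 = 1177.7373 kcal.
Fat = 1177.7373 ÷ 9 kcal/g = 130.8597 g.

131 g/day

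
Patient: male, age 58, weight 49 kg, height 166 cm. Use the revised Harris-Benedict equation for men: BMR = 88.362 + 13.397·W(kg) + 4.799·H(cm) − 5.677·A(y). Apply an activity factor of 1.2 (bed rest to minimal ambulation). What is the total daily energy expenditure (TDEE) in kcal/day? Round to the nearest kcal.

1455 kcal/day

Harris-Benedict: BMR = 88.362 + 13.397(49) + 4.799(166) − 5.677(58) = 1212.183 kcal/day.
TEE = BMR × activity factor = 1212.183 × 1.2 = 1454.6196 kcal/day.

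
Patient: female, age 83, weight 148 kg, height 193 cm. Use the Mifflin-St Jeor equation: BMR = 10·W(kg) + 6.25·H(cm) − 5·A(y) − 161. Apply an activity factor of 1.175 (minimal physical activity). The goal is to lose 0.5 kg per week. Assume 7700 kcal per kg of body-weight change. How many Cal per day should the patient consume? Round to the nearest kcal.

1930 Cal per day

Mifflin-St Jeor (female): BMR = 10(148) + 6.25(193) − 5(83) − 161 = 1480 + 1206.25 − 415 − 161 = 2110.25 kcal/day.
TEE = 2110.25 × 1.175 = 2479.5438 kcal/day.
Required daily deficit = 0.5 × 7700 ÷ 7 = 550 kcal/day.
Target intake = 2479.5438 − 550 = 1929.5438 kcal/day.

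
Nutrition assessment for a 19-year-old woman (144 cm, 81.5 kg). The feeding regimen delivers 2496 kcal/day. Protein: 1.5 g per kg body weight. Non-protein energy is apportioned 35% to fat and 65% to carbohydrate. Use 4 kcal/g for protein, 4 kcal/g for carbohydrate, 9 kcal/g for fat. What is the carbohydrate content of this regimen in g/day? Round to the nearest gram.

326 g/day

Protein = 1.5 × 81.5 = 122.25 g → 122.25 × 4 = 489 kcal.
Non-protein calories = 2496 − 489 = 2007 kcal.
Fat: 35% × 2007 = 702.45 kcal; carbohydrate: 1304.55 kcal.
Carbohydrate: 1304.55 kcal ÷ 4 kcal/g = 326.1375 g.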